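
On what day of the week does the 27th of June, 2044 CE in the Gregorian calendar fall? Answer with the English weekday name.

Monday

2467794 ≡ 0 (mod 7); counting from Monday = 0 gives Monday.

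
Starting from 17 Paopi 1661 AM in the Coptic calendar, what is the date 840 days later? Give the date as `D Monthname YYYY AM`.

JDN of 17 Paopi 1661 AM = 2431391.
2431391 + 840 = 2432231.
JDN 2432231 in the Coptic calendar is 7 Meshir 1663 AM.

7 Meshir 1663 AM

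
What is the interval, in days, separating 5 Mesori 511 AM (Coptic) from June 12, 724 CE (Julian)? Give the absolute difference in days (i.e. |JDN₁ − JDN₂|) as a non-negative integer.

25979

First date → JDN 2011641; second date → JDN 1985662.
The interval is |2011641 − 1985662| = 25979 days.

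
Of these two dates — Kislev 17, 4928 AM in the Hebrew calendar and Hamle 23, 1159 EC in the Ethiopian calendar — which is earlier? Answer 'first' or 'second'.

second

The two dates have Julian Day Numbers 2147639 and 2147502 respectively.
Since 2147502 < 2147639, the second date comes first.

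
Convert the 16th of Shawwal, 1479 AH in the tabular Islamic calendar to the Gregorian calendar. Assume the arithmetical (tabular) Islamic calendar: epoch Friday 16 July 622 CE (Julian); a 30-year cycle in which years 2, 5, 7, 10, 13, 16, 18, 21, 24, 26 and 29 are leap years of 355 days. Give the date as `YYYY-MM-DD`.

Both dates share Julian Day Number 2472475; in the Gregorian calendar that is 21 April 2057 CE.

2057-04-21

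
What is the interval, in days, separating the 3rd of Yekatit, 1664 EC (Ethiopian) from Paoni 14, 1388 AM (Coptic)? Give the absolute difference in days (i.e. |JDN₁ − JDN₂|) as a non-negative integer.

JDN of the first date = 2331784.
JDN of the second date = 2331915.
|2331915 − 2331784| = 131.

131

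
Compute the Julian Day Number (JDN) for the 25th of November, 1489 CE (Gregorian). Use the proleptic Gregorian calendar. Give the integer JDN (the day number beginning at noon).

2265235

JDN 2299161 is 15 October 1582 CE (Gregorian); the target day is −33926 days from there, so JDN = 2265235.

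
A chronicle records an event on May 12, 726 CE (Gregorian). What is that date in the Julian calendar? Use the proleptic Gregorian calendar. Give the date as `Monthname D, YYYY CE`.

The Julian–Gregorian offset here is 4 days (Julian trailing).
12 May 726 Gregorian − 4 days → 8 May 726 Julian.

May 8, 726 CE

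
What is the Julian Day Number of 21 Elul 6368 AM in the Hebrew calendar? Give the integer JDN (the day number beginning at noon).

Equivalently 24 September 2608 (Gregorian).
JDN 2400001 is 17 November 1858 CE (Gregorian), MJD 0; the target day is +273878 days from there, so JDN = 2673879.

2673879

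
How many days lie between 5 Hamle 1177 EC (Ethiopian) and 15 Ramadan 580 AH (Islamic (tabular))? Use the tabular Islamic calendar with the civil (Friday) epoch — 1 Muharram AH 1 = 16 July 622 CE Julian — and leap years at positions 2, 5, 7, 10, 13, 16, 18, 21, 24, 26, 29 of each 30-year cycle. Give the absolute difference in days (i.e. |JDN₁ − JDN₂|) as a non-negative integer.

191

JDN of the first date = 2154059.
JDN of the second date = 2153868.
|2153868 − 2154059| = 191.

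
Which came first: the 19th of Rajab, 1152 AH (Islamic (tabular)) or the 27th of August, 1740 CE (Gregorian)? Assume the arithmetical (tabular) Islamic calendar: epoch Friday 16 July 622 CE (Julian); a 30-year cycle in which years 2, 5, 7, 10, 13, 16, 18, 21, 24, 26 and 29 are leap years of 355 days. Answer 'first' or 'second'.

first

The two dates have Julian Day Numbers 2356511 and 2356821 respectively.
Since 2356511 < 2356821, the first date comes first.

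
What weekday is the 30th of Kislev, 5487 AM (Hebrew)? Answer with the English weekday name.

This is JDN 2351826 (24 December 1726 Gregorian).
2351826 ≡ 1 (mod 7); counting from Monday = 0 gives Tuesday.

Tuesday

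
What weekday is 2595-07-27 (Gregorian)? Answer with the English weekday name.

Monday

JDN 2669072 mod 7 = 0, and JDN 0 was a Monday, so this is a Monday.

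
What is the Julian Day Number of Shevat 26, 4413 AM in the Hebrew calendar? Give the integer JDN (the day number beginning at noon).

1959596

Equivalently 2 February 653 (proleptic Gregorian).
JDN 2451545 is 1 January 2000 CE (Gregorian); the target day is −491949 days from there, so JDN = 1959596.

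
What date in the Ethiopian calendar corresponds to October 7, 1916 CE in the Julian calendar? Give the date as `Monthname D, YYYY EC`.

Tikimt 10, 1909 EC

The source date corresponds to 20 October 1916 in the Gregorian calendar (JDN 2421157).
That day falls on 10 Tikimt 1909 EC in the Ethiopian calendar.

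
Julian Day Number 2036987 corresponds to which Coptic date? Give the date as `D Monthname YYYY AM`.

23 Koiak 581 AM

JDN 2036987 is 23 December 864 in the proleptic Gregorian calendar.
In the Coptic calendar that day is 23 Koiak 581 AM.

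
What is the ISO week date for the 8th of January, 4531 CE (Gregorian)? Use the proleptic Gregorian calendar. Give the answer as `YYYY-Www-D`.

4531-W02-1

The weekday is Monday (ISO weekday 1).
That Monday belongs to ISO week 2 of ISO year 4531.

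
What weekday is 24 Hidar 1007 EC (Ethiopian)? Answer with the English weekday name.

This is JDN 2091745 (26 November 1014 Gregorian).
Since JDN mod 7 = 5 (0 = Monday), the day is Saturday.

Saturday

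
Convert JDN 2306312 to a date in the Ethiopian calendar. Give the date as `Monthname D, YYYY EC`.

Ginbot 9, 1594 EC

JDN 2306312 is 14 May 1602 in the Gregorian calendar.
In the Ethiopian calendar that day is Ginbot 9, 1594 EC.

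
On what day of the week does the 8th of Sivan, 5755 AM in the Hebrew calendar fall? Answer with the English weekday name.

This is JDN 2449875 (6 June 1995 Gregorian).
Since JDN mod 7 = 1 (0 = Monday), the day is Tuesday.

Tuesday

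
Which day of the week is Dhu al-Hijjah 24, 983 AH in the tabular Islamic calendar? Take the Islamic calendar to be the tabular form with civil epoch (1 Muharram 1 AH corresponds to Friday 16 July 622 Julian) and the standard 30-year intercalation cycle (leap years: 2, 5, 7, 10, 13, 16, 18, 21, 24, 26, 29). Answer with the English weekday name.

Sunday

In the proleptic Gregorian calendar this is 4 April 1576 (JDN 2296776).
JDN 2296776 mod 7 = 6, and JDN 0 was a Monday, so this is a Sunday.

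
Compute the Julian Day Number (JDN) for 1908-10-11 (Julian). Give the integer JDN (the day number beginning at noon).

Equivalently 24 October 1908 (Gregorian).
JDN 2299161 is 15 October 1582 CE (Gregorian); the target day is +119078 days from there, so JDN = 2418239.

2418239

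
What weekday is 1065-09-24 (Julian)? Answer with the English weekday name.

Saturday

This is JDN 2110316 (30 September 1065 Gregorian).
JDN 2110316 mod 7 = 5, and JDN 0 was a Monday, so this is a Saturday.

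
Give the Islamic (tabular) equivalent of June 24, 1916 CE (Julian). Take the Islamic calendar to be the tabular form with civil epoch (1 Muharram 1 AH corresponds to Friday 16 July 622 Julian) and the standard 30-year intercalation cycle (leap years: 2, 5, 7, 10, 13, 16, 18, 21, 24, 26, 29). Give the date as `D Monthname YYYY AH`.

6 Ramadan 1334 AH

Both dates share Julian Day Number 2421052; in the tabular Islamic calendar that is 6 Ramadan 1334 AH.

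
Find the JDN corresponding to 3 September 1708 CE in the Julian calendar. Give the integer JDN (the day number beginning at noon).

Equivalently 14 September 1708 (Gregorian).
JDN 2400001 is 17 November 1858 CE (Gregorian), MJD 0; the target day is −54850 days from there, so JDN = 2345151.

2345151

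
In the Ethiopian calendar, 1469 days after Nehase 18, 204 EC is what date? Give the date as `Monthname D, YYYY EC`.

The starting date is JDN 1798714; 1798714 + 1469 = 1800183.
JDN 1800183 corresponds to Nehase 26, 208 EC.

Nehase 26, 208 EC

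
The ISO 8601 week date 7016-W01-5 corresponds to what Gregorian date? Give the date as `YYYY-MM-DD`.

7016-01-05

ISO week 1 of 7016 is the week containing the first Thursday of 7016.
Week 1, day 5 (Friday) lands on 7016-01-05.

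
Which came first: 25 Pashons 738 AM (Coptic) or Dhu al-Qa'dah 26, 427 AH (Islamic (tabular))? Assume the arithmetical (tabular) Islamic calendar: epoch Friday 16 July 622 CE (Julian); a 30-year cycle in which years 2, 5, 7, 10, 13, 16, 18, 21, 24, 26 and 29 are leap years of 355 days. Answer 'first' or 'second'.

first

The two dates have Julian Day Numbers 2094483 and 2099720 respectively.
Since 2094483 < 2099720, the first date comes first.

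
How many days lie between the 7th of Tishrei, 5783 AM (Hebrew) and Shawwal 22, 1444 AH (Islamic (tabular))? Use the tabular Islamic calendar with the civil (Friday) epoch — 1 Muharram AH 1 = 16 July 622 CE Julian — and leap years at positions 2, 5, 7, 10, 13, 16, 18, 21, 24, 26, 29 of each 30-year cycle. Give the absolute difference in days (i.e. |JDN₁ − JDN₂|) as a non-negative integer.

223

First date → JDN 2459855; second date → JDN 2460078.
The interval is |2459855 − 2460078| = 223 days.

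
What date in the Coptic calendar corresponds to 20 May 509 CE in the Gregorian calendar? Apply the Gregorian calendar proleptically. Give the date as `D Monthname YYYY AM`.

23 Pashons 225 AM

Both dates share Julian Day Number 1907108; in the Coptic calendar that is 23 Pashons 225 AM.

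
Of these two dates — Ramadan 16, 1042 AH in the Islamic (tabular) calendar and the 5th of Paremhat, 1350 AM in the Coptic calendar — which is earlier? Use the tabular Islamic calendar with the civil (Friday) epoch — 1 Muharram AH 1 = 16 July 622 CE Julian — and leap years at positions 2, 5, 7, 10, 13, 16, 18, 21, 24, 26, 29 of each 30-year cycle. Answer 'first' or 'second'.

Converting both to JDN: 2317587 vs 2317936; the smaller is the first.

first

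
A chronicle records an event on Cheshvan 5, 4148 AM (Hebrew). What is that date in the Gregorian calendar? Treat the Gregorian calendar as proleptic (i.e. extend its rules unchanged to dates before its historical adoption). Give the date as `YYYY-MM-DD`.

Both dates share Julian Day Number 1862686; in the Gregorian calendar that is 5 October 387 CE.

0387-10-05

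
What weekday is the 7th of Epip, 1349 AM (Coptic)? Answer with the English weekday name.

In the Gregorian calendar this is 11 July 1633 (JDN 2317693).
Since JDN mod 7 = 0 (0 = Monday), the day is Monday.

Monday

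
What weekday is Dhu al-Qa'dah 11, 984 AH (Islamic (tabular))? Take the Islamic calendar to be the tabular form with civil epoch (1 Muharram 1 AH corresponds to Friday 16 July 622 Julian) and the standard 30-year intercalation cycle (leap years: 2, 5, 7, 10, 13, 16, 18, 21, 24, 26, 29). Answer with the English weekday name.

Equivalently 9 February 1577 Gregorian, JDN 2297087.
Since JDN mod 7 = 2 (0 = Monday), the day is Wednesday.

Wednesday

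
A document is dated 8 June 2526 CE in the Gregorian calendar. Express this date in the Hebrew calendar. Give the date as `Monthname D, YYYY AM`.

Sivan 26, 6286 AM

Both dates share Julian Day Number 2643821; in the Hebrew calendar that is 26 Sivan 6286 AM.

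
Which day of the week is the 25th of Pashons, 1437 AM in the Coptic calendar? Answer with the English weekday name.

Saturday

Equivalently 31 May 1721 Gregorian, JDN 2349793.
JDN 2349793 mod 7 = 5, and JDN 0 was a Monday, so this is a Saturday.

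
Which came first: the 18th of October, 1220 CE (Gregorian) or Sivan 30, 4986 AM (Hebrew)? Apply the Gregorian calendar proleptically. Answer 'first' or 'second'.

first

Converting both to JDN: 2166947 vs 2169032; the smaller is the first.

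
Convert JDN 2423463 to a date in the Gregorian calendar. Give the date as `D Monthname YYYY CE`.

JDN 2451545 is 1 Jan 2000; 2423463 is −28082 days from there.

12 February 1923 CE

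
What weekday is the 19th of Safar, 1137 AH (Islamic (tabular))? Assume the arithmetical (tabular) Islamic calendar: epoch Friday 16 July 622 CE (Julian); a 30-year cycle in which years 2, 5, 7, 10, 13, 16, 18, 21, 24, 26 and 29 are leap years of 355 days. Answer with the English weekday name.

Tuesday

Equivalently 7 November 1724 Gregorian, JDN 2351049.
Since JDN mod 7 = 1 (0 = Monday), the day is Tuesday.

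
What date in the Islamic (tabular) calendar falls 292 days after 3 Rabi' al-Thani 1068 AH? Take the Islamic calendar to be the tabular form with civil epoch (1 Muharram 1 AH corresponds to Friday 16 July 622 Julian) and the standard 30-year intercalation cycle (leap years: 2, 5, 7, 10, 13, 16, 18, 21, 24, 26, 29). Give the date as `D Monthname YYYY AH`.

JDN of 3 Rabi' al-Thani 1068 AH = 2326640.
2326640 + 292 = 2326932.
JDN 2326932 in the tabular Islamic calendar is 29 Muharram 1069 AH.

29 Muharram 1069 AH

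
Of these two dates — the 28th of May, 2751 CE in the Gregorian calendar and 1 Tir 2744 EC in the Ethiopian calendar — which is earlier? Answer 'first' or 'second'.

first

The two dates have Julian Day Numbers 2725989 and 2726222 respectively.
Since 2725989 < 2726222, the first date comes first.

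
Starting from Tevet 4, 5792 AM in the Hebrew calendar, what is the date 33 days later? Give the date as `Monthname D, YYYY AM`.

JDN of Tevet 4, 5792 AM = 2463220.
2463220 + 33 = 2463253.
JDN 2463253 in the Hebrew calendar is Shevat 8, 5792 AM.

Shevat 8, 5792 AM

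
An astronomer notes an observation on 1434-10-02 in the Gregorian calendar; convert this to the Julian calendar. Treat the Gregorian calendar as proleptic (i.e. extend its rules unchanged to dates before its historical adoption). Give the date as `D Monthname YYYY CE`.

For dates in this range the Gregorian date is 9 days ahead of the Julian.
2 October 1434 Gregorian − 9 days → 23 September 1434 Julian.

23 September 1434 CE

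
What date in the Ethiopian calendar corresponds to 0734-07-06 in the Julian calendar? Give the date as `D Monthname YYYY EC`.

12 Hamle 726 EC

Julian Day Number of the source date = 1989338.
Converting JDN 1989338 to the Ethiopian calendar gives 12 Hamle 726 EC.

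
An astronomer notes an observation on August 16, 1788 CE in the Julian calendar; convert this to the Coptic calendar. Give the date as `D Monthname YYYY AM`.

The source date corresponds to 27 August 1788 in the Gregorian calendar (JDN 2374353).
That day falls on 23 Mesori 1504 AM in the Coptic calendar.

23 Mesori 1504 AM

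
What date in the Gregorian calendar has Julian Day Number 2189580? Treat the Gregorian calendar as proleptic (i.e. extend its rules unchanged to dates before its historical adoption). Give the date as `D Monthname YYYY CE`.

6 October 1282 CE

JDN 2451545 is 1 Jan 2000; 2189580 is −261965 days from there.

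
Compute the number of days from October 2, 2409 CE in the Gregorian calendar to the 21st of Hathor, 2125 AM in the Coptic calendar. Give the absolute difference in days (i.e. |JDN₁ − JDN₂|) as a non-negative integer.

First date → JDN 2601204; second date → JDN 2600901.
The interval is |2601204 − 2600901| = 303 days.

303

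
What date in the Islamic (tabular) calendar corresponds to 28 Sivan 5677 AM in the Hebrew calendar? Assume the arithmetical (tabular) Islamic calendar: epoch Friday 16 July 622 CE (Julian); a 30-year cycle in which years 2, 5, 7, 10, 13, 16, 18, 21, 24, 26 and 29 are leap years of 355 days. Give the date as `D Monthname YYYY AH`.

27 Sha'ban 1335 AH

Julian Day Number of the source date = 2421398.
Converting JDN 2421398 to the tabular Islamic calendar gives 27 Sha'ban 1335 AH.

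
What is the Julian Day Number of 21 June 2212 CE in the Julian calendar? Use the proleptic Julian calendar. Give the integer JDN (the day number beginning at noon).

Equivalently 6 July 2212 (Gregorian).
JDN 2400001 is 17 November 1858 CE (Gregorian), MJD 0; the target day is +129162 days from there, so JDN = 2529163.

2529163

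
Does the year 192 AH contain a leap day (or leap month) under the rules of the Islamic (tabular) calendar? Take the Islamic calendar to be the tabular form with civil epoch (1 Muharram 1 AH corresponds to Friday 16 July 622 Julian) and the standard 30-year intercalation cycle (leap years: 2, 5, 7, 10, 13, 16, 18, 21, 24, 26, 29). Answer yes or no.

Year 192 AH is year 12 of its 30-year cycle; leap positions are 2, 5, 7, 10, 13, 16, 18, 21, 24, 26, 29, so it is a common year (354 days).

no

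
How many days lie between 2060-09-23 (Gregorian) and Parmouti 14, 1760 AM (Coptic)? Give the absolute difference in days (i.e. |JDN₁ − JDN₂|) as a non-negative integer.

JDN of the first date = 2473726.
JDN of the second date = 2467728.
|2467728 − 2473726| = 5998.

5998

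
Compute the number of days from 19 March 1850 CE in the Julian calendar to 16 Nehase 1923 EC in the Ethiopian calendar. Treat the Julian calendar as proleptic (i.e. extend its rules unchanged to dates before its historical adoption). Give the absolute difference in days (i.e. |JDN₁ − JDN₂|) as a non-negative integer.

JDN of the first date = 2396848.
JDN of the second date = 2426576.
|2426576 − 2396848| = 29728.

29728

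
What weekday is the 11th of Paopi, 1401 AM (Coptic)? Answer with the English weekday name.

Wednesday

This is JDN 2336420 (18 October 1684 Gregorian).
JDN 2336420 mod 7 = 2, and JDN 0 was a Monday, so this is a Wednesday.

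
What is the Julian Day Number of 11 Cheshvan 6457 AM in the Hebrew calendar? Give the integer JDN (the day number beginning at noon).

In the Gregorian calendar the same day is 29 October 2696.
JDN 2400001 is 17 November 1858 CE (Gregorian), MJD 0; the target day is +306055 days from there, so JDN = 2706056.

2706056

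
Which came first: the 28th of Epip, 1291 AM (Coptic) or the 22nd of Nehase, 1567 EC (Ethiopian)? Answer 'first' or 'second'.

Converting both to JDN: 2296529 vs 2296553; the smaller is the first.

first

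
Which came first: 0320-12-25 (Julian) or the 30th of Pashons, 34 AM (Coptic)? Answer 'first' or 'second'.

second

First date → JDN 1838297; second date → JDN 1837352.
JDN 1837352 < JDN 1838297, so the second date is earlier.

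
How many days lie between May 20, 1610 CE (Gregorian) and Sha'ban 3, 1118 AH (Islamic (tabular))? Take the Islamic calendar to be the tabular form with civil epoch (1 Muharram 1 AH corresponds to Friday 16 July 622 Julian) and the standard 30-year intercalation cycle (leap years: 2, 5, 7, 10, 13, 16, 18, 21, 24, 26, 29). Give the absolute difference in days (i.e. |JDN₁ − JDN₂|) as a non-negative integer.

35237

First date → JDN 2309240; second date → JDN 2344477.
The interval is |2309240 − 2344477| = 35237 days.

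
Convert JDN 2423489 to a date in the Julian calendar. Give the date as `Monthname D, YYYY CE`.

February 25, 1923 CE

The Gregorian equivalent of JDN 2423489 is 10 March 1923.
In the Julian calendar that day is February 25, 1923 CE.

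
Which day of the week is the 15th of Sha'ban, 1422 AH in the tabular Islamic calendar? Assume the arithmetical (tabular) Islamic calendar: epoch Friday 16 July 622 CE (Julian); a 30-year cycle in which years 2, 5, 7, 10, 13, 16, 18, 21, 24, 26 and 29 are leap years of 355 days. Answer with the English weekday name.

Friday

This is JDN 2452216 (2 November 2001 Gregorian).
Since JDN mod 7 = 4 (0 = Monday), the day is Friday.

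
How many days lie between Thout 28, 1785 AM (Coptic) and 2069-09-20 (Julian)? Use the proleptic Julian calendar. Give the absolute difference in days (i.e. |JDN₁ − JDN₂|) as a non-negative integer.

360

First date → JDN 2476663; second date → JDN 2477023.
The interval is |2476663 − 2477023| = 360 days.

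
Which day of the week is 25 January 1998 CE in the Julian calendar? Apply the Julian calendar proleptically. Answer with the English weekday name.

Saturday

Equivalently 7 February 1998 Gregorian, JDN 2450852.
JDN 2450852 mod 7 = 5, and JDN 0 was a Monday, so this is a Saturday.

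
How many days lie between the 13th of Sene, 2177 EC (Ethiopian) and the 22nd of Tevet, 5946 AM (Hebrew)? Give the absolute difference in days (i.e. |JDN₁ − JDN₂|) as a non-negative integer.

206

JDN of the first date = 2519287.
JDN of the second date = 2519493.
|2519493 − 2519287| = 206.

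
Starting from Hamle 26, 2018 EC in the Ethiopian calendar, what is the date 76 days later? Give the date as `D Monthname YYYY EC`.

7 Tikimt 2019 EC

Counting 76 days forward from JDN 2461255 reaches JDN 2461331, which is 7 Tikimt 2019 EC.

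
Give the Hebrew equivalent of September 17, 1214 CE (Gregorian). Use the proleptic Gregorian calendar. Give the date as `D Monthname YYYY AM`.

Both dates share Julian Day Number 2164724; in the Hebrew calendar that is 5 Tishrei 4975 AM.

5 Tishrei 4975 AM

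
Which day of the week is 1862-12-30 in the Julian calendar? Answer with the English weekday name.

Sunday

In the Gregorian calendar this is 11 January 1863 (JDN 2401517).
JDN 2401517 mod 7 = 6, and JDN 0 was a Monday, so this is a Sunday.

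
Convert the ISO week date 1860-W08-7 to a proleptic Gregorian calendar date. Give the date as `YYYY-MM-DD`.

1860-02-26

ISO week 1 of 1860 is the week containing the first Thursday of 1860.
Week 8, day 7 (Sunday) lands on 1860-02-26.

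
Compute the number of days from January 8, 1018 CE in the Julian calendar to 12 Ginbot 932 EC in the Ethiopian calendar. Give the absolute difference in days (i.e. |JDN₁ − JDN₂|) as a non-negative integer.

First date → JDN 2092890; second date → JDN 2064520.
The interval is |2092890 − 2064520| = 28370 days.

28370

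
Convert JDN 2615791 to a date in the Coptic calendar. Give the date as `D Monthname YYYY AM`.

1 Pi Kogi Enavot 2165 AM

The Gregorian equivalent of JDN 2615791 is 9 September 2449.
In the Coptic calendar that day is 1 Pi Kogi Enavot 2165 AM.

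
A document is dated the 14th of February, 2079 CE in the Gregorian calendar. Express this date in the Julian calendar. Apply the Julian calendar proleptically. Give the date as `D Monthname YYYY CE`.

1 February 2079 CE

For dates in this range the Gregorian date is 13 days ahead of the Julian.
14 February 2079 Gregorian − 13 days → 1 February 2079 Julian.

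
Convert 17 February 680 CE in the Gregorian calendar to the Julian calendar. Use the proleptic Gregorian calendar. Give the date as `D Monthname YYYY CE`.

14 February 680 CE

The Julian–Gregorian offset here is 3 days (Julian trailing).
17 February 680 Gregorian − 3 days → 14 February 680 Julian.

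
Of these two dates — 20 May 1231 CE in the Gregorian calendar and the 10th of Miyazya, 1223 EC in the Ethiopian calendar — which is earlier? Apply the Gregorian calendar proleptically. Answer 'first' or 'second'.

Converting both to JDN: 2170813 vs 2170775; the smaller is the second.

second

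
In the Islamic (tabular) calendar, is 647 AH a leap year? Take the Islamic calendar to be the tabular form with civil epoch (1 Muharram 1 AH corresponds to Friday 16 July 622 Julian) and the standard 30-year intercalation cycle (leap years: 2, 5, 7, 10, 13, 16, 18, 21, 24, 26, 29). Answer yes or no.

Year 647 AH is year 17 of its 30-year cycle; leap positions are 2, 5, 7, 10, 13, 16, 18, 21, 24, 26, 29, so it is a common year (354 days).

no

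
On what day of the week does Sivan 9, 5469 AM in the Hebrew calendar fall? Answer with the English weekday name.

Saturday

In the Gregorian calendar this is 18 May 1709 (JDN 2345397).
JDN 2345397 mod 7 = 5, and JDN 0 was a Monday, so this is a Saturday.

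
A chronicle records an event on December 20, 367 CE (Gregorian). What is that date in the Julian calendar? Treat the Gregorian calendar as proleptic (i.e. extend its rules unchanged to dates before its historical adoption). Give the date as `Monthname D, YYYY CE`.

December 19, 367 CE

At this point the Julian calendar is 1 day behind the Gregorian.
20 December 367 Gregorian − 1 day → 19 December 367 Julian.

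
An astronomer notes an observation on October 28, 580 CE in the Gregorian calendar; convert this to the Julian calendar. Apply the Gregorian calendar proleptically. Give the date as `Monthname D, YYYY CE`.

For dates in this range the Gregorian date is 2 days ahead of the Julian.
28 October 580 Gregorian − 2 days → 26 October 580 Julian.

October 26, 580 CE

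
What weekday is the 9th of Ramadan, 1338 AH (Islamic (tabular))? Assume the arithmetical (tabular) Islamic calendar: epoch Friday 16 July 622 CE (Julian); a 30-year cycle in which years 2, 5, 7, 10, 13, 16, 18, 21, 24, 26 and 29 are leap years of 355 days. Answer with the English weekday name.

Thursday

Equivalently 27 May 1920 Gregorian, JDN 2422472.
JDN 2422472 mod 7 = 3, and JDN 0 was a Monday, so this is a Thursday.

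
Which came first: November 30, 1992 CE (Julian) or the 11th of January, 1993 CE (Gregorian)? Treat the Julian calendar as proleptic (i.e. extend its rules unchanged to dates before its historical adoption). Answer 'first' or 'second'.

first

The two dates have Julian Day Numbers 2448970 and 2448999 respectively.
Since 2448970 < 2448999, the first date comes first.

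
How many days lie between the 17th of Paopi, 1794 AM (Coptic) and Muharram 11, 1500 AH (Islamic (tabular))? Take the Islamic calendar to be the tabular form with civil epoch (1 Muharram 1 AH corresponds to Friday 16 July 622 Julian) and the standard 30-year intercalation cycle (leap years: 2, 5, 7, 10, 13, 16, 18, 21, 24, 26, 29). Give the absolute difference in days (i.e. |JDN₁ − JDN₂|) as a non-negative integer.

JDN of the first date = 2479969.
JDN of the second date = 2479646.
|2479646 − 2479969| = 323.

323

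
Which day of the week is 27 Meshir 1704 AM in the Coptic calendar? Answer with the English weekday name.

Sunday

Equivalently 6 March 1988 Gregorian, JDN 2447227.
2447227 ≡ 6 (mod 7); counting from Monday = 0 gives Sunday.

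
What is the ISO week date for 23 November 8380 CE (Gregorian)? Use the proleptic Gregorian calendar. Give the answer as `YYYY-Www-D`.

8380-W47-7

The weekday is Sunday (ISO weekday 7).
That Sunday belongs to ISO week 47 of ISO year 8380.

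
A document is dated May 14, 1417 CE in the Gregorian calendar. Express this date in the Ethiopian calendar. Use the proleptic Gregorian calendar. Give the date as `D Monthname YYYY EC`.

10 Ginbot 1409 EC

Both dates share Julian Day Number 2238742; in the Ethiopian calendar that is 10 Ginbot 1409 EC.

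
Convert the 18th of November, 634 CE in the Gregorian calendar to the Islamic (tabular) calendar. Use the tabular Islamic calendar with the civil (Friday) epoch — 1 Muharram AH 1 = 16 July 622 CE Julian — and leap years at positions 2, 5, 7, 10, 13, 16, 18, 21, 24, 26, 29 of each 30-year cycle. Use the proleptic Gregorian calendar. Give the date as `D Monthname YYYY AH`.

Both dates share Julian Day Number 1952945; in the tabular Islamic calendar that is 18 Ramadan 13 AH.

18 Ramadan 13 AH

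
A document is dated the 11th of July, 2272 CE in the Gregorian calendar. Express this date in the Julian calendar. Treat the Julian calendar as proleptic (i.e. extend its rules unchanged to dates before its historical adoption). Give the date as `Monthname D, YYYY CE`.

June 26, 2272 CE

For dates in this range the Gregorian date is 15 days ahead of the Julian.
11 July 2272 Gregorian − 15 days → 26 June 2272 Julian.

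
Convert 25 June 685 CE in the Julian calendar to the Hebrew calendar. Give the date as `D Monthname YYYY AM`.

18 Tammuz 4445 AM

Both dates share Julian Day Number 1971430; in the Hebrew calendar that is 18 Tammuz 4445 AM.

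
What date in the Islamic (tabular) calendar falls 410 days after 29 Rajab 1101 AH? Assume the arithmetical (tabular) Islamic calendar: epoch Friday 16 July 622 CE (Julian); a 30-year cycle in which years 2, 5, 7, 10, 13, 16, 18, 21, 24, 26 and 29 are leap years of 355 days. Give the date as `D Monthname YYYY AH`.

JDN of 29 Rajab 1101 AH = 2338448.
2338448 + 410 = 2338858.
JDN 2338858 in the tabular Islamic calendar is 25 Ramadan 1102 AH.

25 Ramadan 1102 AH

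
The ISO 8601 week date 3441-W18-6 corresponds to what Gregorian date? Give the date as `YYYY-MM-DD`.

ISO week 1 of 3441 is the week containing the first Thursday of 3441.
Week 18, day 6 (Saturday) lands on 3441-05-08.

3441-05-08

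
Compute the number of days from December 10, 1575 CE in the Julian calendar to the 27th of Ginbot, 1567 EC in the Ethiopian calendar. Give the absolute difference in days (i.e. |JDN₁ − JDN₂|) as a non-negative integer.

JDN of the first date = 2296670.
JDN of the second date = 2296468.
|2296468 − 2296670| = 202.

202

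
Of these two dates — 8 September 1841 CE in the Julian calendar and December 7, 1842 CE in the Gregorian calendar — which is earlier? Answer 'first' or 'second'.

The two dates have Julian Day Numbers 2393734 and 2394177 respectively.
Since 2393734 < 2394177, the first date comes first.

first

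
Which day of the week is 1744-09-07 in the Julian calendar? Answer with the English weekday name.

In the Gregorian calendar this is 18 September 1744 (JDN 2358304).
Since JDN mod 7 = 4 (0 = Monday), the day is Friday.

Friday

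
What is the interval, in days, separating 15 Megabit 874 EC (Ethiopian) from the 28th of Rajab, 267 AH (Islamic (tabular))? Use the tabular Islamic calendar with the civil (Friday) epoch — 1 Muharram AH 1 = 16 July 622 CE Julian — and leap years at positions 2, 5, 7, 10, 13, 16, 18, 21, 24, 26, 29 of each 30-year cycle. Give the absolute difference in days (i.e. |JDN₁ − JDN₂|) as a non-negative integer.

First date → JDN 2043278; second date → JDN 2042906.
The interval is |2043278 − 2042906| = 372 days.

372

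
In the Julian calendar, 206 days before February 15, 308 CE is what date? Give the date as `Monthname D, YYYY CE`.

Counting 206 days back from JDN 1833600 reaches JDN 1833394, which is July 24, 307 CE.

July 24, 307 CE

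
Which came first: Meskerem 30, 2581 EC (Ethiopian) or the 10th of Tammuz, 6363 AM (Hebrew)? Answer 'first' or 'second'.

first

Converting both to JDN: 2666595 vs 2671978; the smaller is the first.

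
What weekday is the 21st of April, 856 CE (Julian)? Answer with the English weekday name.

Tuesday

This is JDN 2033823 (25 April 856 Gregorian).
JDN 2033823 mod 7 = 1, and JDN 0 was a Monday, so this is a Tuesday.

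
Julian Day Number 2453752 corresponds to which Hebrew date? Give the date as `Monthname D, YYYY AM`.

The Gregorian equivalent of JDN 2453752 is 16 January 2006.
In the Hebrew calendar that day is Tevet 16, 5766 AM.

Tevet 16, 5766 AM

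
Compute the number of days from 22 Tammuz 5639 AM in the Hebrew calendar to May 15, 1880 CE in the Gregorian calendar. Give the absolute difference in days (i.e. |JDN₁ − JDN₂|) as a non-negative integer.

307

First date → JDN 2407544; second date → JDN 2407851.
The interval is |2407544 − 2407851| = 307 days.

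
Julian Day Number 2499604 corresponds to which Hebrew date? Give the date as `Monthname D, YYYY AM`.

Av 8, 5891 AM

The Gregorian equivalent of JDN 2499604 is 1 August 2131.
In the Hebrew calendar that day is Av 8, 5891 AM.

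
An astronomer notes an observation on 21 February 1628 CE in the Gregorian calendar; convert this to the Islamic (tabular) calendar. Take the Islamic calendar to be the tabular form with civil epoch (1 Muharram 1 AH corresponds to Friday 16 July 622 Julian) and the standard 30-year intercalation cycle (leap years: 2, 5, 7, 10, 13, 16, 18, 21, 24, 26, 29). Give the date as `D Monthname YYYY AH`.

15 Jumada al-Thani 1037 AH

Both dates share Julian Day Number 2315726; in the tabular Islamic calendar that is 15 Jumada al-Thani 1037 AH.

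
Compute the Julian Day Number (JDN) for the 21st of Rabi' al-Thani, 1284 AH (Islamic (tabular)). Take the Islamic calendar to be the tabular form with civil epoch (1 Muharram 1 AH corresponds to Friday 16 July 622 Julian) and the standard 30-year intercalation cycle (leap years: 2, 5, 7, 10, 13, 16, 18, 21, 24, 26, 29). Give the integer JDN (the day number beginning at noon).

2403201

Equivalently 22 August 1867 (Gregorian).
JDN 2451545 is 1 January 2000 CE (Gregorian); the target day is −48344 days from there, so JDN = 2403201.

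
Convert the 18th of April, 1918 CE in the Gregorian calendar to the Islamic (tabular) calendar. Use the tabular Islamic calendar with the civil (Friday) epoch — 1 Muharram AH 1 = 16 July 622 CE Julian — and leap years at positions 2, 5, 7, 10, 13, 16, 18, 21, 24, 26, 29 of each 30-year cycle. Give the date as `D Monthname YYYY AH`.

Both dates share Julian Day Number 2421702; in the tabular Islamic calendar that is 7 Rajab 1336 AH.

7 Rajab 1336 AH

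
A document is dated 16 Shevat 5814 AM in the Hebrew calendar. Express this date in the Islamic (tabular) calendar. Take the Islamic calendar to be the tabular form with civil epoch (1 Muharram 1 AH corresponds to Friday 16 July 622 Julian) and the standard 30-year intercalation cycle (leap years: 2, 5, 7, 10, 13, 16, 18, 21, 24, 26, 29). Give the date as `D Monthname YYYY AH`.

The source date corresponds to 25 January 2054 in the Gregorian calendar (JDN 2471293).
That day falls on 15 Jumada al-Thani 1476 AH in the tabular Islamic calendar.

15 Jumada al-Thani 1476 AH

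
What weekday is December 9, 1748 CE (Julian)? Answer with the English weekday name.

In the Gregorian calendar this is 20 December 1748 (JDN 2359858).
2359858 ≡ 4 (mod 7); counting from Monday = 0 gives Friday.

Friday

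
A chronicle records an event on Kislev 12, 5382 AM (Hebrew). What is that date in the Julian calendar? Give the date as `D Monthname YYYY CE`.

Julian Day Number of the source date = 2313447.
Converting JDN 2313447 to the Julian calendar gives 15 November 1621 CE.

15 November 1621 CE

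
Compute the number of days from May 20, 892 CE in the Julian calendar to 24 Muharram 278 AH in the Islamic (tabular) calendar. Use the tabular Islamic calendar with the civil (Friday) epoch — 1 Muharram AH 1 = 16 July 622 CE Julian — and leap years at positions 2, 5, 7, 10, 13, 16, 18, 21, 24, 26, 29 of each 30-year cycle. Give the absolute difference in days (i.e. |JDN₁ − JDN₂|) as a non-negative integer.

JDN of the first date = 2047001.
JDN of the second date = 2046623.
|2046623 − 2047001| = 378.

378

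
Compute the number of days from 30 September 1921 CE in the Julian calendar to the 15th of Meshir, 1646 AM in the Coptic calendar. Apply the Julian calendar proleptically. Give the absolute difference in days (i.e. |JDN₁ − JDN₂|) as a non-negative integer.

JDN of the first date = 2422976.
JDN of the second date = 2426030.
|2426030 − 2422976| = 3054.

3054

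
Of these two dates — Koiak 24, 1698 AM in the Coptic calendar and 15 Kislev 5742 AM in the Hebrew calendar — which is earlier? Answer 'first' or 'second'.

second

Converting both to JDN: 2444972 vs 2444950; the smaller is the second.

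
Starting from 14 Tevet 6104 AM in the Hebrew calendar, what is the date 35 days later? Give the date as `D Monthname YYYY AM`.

20 Shevat 6104 AM

The starting date is JDN 2577188; 2577188 + 35 = 2577223.
JDN 2577223 corresponds to 20 Shevat 6104 AM.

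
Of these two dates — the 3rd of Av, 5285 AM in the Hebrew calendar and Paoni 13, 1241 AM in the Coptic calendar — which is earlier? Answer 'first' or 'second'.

second

First date → JDN 2278268; second date → JDN 2278222.
JDN 2278222 < JDN 2278268, so the second date is earlier.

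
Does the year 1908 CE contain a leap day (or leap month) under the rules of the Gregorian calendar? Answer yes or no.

1908 is divisible by 4 and not by 100, so it is a leap year.

yes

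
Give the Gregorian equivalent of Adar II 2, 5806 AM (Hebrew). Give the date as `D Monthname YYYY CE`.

10 March 2046 CE

Julian Day Number of the source date = 2468415.
Converting JDN 2468415 to the Gregorian calendar gives 10 March 2046 CE.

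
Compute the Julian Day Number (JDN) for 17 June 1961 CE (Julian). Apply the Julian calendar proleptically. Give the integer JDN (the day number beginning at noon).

In the Gregorian calendar the same day is 30 June 1961.
JDN 2451545 is 1 January 2000 CE (Gregorian); the target day is −14064 days from there, so JDN = 2437481.

2437481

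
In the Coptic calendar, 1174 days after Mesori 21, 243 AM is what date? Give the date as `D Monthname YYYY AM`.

The starting date is JDN 1913770; 1913770 + 1174 = 1914944.
JDN 1914944 corresponds to 4 Hathor 247 AM.

4 Hathor 247 AM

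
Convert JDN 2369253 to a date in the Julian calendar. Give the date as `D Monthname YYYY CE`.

JDN 2369253 is 10 September 1774 in the Gregorian calendar.
In the Julian calendar that day is 30 August 1774 CE.

30 August 1774 CE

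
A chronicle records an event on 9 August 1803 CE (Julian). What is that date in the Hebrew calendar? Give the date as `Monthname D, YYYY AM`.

The source date corresponds to 21 August 1803 in the Gregorian calendar (JDN 2379824).
That day falls on 3 Elul 5563 AM in the Hebrew calendar.

Elul 3, 5563 AM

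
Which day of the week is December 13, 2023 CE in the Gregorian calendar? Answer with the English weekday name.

Wednesday

Since JDN mod 7 = 2 (0 = Monday), the day is Wednesday.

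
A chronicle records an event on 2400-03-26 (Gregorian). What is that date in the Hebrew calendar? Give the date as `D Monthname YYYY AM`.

Both dates share Julian Day Number 2597727; in the Hebrew calendar that is 28 Adar 6160 AM.

28 Adar 6160 AM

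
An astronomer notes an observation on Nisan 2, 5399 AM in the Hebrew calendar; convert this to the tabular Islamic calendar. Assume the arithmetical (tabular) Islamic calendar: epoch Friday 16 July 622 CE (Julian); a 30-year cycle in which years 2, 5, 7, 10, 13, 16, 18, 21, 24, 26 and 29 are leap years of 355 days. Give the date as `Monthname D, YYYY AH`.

Dhu al-Hijjah 2, 1048 AH

Both dates share Julian Day Number 2319788; in the tabular Islamic calendar that is 2 Dhu al-Hijjah 1048 AH.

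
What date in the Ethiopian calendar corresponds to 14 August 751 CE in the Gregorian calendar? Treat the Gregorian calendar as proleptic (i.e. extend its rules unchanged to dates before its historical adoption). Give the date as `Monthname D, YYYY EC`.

Nehase 17, 743 EC

Both dates share Julian Day Number 1995582; in the Ethiopian calendar that is 17 Nehase 743 EC.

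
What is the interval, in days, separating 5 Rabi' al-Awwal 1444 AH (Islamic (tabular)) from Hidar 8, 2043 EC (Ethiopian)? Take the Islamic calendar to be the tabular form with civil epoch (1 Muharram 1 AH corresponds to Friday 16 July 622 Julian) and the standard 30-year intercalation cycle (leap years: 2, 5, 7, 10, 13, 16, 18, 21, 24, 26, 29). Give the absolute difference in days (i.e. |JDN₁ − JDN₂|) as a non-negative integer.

First date → JDN 2459854; second date → JDN 2470128.
The interval is |2459854 − 2470128| = 10274 days.

10274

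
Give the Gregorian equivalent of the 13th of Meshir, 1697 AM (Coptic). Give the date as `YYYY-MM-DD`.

1981-02-20

Both dates share Julian Day Number 2444656; in the Gregorian calendar that is 20 February 1981 CE.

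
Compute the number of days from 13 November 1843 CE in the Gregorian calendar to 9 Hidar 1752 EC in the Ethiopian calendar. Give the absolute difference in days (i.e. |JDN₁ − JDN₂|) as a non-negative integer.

First date → JDN 2394518; second date → JDN 2363842.
The interval is |2394518 − 2363842| = 30676 days.

30676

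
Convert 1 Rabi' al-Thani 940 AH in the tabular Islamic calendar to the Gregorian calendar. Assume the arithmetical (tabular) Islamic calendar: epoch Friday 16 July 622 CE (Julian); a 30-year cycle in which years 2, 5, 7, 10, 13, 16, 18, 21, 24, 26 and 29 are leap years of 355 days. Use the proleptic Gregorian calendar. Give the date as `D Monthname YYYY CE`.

30 October 1533 CE

Both dates share Julian Day Number 2281279; in the Gregorian calendar that is 30 October 1533 CE.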